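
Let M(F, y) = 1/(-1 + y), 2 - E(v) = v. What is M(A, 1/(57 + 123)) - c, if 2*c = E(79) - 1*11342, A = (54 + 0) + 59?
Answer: 2043641/358 ≈ 5708.5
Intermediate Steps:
E(v) = 2 - v
A = 113 (A = 54 + 59 = 113)
c = -11419/2 (c = ((2 - 1*79) - 1*11342)/2 = ((2 - 79) - 11342)/2 = (-77 - 11342)/2 = (1/2)*(-11419) = -11419/2 ≈ -5709.5)
M(A, 1/(57 + 123)) - c = 1/(-1 + 1/(57 + 123)) - 1*(-11419/2) = 1/(-1 + 1/180) + 11419/2 = 1/(-179/180) + 11419/2 = -180/179 + 11419/2 = 2043641/358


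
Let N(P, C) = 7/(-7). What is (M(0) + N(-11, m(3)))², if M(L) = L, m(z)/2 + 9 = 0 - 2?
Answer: 1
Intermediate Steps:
m(z) = -22 (m(z) = -18 + 2*(0 - 2) = -18 + 2*(-2) = -18 - 4 = -22)
N(P, C) = -1 (N(P, C) = 7*(-⅐) = -1)
(M(0) + N(-11, m(3)))² = (0 - 1)² = (-1)² = 1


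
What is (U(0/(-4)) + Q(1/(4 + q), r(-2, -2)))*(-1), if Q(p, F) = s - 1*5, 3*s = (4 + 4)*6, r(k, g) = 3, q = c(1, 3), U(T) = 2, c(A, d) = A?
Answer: -13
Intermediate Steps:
q = 1
s = 16 (s = ((4 + 4)*6)/3 = (8*6)/3 = (⅓)*48 = 16)
Q(p, F) = 11 (Q(p, F) = 16 - 1*5 = 16 - 5 = 11)
(U(0/(-4)) + Q(1/(4 + q), r(-2, -2)))*(-1) = (2 + 11)*(-1) = 13*(-1) = -13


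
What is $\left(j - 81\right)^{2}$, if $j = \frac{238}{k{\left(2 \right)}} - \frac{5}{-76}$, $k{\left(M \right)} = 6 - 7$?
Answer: $\frac{587529121}{5776} \approx 1.0172 \cdot 10^{5}$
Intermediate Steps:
$k{\left(M \right)} = -1$
$j = - \frac{18083}{76}$ ($j = \frac{238}{-1} - \frac{5}{-76} = 238 \left(-1\right) - - \frac{5}{76} = -238 + \frac{5}{76} = - \frac{18083}{76} \approx -237.93$)
$\left(j - 81\right)^{2} = \left(- \frac{18083}{76} - 81\right)^{2} = \left(- \frac{24239}{76}\right)^{2} = \frac{587529121}{5776}$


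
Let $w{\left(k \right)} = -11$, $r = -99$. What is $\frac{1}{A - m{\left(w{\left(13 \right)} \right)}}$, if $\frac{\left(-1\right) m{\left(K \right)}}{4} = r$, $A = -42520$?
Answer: $- \frac{1}{42916} \approx -2.3301 \cdot 10^{-5}$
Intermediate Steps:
$m{\left(K \right)} = 396$ ($m{\left(K \right)} = \left(-4\right) \left(-99\right) = 396$)
$\frac{1}{A - m{\left(w{\left(13 \right)} \right)}} = \frac{1}{-42520 - 396} = \frac{1}{-42916} = - \frac{1}{42916}$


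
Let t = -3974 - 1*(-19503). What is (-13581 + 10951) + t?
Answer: 12899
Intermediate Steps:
t = 15529 (t = -3974 + 19503 = 15529)
(-13581 + 10951) + t = (-13581 + 10951) + 15529 = -2630 + 15529 = 12899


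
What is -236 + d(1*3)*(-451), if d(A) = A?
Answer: -1589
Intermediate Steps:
-236 + d(1*3)*(-451) = -236 + (1*3)*(-451) = -236 + 3*(-451) = -236 - 1353 = -1589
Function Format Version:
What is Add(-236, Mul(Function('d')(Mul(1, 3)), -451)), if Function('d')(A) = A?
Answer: -1589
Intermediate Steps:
Add(-236, Mul(Function('d')(Mul(1, 3)), -451)) = Add(-236, Mul(Mul(1, 3), -451)) = Add(-236, Mul(3, -451)) = Add(-236, -1353) = -1589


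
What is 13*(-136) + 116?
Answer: -1652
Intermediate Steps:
13*(-136) + 116 = -1768 + 116 = -1652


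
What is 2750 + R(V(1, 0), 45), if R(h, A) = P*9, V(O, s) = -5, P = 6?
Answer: 2804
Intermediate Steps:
R(h, A) = 54 (R(h, A) = 6*9 = 54)
2750 + R(V(1, 0), 45) = 2750 + 54 = 2804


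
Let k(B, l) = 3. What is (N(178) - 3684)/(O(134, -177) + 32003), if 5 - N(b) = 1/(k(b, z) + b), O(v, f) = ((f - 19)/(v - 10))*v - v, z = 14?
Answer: -20642900/177628513 ≈ -0.11621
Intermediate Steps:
O(v, f) = -v + v*(-19 + f)/(-10 + v) (O(v, f) = ((-19 + f)/(-10 + v))*v - v = v*(-19 + f)/(-10 + v) - v = -v + v*(-19 + f)/(-10 + v))
N(b) = 5 - 1/(3 + b)
(N(178) - 3684)/(O(134, -177) + 32003) = ((14 + 5*178)/(3 + 178) - 3684)/(134*(-9 - 177 - 1*134)/(-10 + 134) + 32003) = ((14 + 890)/181 - 3684)/(134*(-9 - 177 - 134)/124 + 32003) = ((1/181)*904 - 3684)/(134*(1/124)*(-320) + 32003) = (904/181 - 3684)/(-10720/31 + 32003) = -665900/(181*981373/31) = -665900/181*31/981373 = -20642900/177628513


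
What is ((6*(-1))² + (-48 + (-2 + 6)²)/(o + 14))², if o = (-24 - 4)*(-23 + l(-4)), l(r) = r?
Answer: 191656336/148225 ≈ 1293.0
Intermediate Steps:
o = 756 (o = (-24 - 4)*(-23 - 4) = -28*(-27) = 756)
((6*(-1))² + (-48 + (-2 + 6)²)/(o + 14))² = ((6*(-1))² + (-48 + (-2 + 6)²)/(756 + 14))² = ((-6)² + (-48 + 4²)/770)² = (36 + (-48 + 16)*(1/770))² = (36 - 32*1/770)² = (36 - 16/385)² = (13844/385)² = 191656336/148225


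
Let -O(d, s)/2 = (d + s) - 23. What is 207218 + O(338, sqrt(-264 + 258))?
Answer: 206588 - 2*I*sqrt(6) ≈ 2.0659e+5 - 4.899*I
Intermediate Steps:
O(d, s) = 46 - 2*d - 2*s (O(d, s) = -2*((d + s) - 23) = -2*(-23 + d + s) = 46 - 2*d - 2*s)
207218 + O(338, sqrt(-264 + 258)) = 207218 + (46 - 2*338 - 2*sqrt(-264 + 258)) = 207218 + (46 - 676 - 2*I*sqrt(6)) = 207218 + (-630 - 2*I*sqrt(6)) = 206588 - 2*I*sqrt(6)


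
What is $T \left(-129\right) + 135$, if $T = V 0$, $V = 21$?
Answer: $135$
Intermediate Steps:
$T = 0$ ($T = 21 \cdot 0 = 0$)
$T \left(-129\right) + 135 = 0 \left(-129\right) + 135 = 0 + 135 = 135$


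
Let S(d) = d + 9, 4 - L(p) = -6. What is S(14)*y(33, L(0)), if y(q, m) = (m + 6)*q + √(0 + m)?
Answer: 12144 + 23*√10 ≈ 12217.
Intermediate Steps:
L(p) = 10 (L(p) = 4 - 1*(-6) = 4 + 6 = 10)
y(q, m) = √m + q*(6 + m) (y(q, m) = (6 + m)*q + √m = q*(6 + m) + √m = √m + q*(6 + m))
S(d) = 9 + d
S(14)*y(33, L(0)) = (9 + 14)*(√10 + 6*33 + 10*33) = 23*(√10 + 198 + 330) = 23*(528 + √10) = 12144 + 23*√10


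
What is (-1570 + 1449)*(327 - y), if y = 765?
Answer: 52998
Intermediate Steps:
(-1570 + 1449)*(327 - y) = (-1570 + 1449)*(327 - 1*765) = -121*(327 - 765) = -121*(-438) = 52998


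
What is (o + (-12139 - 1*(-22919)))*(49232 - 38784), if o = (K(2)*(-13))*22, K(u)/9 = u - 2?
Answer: 112629440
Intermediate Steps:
K(u) = -18 + 9*u (K(u) = 9*(u - 2) = 9*(-2 + u) = -18 + 9*u)
o = 0 (o = ((-18 + 9*2)*(-13))*22 = ((-18 + 18)*(-13))*22 = (0*(-13))*22 = 0*22 = 0)
(o + (-12139 - 1*(-22919)))*(49232 - 38784) = (0 + (-12139 - 1*(-22919)))*(49232 - 38784) = (0 + (-12139 + 22919))*10448 = (0 + 10780)*10448 = 10780*10448 = 112629440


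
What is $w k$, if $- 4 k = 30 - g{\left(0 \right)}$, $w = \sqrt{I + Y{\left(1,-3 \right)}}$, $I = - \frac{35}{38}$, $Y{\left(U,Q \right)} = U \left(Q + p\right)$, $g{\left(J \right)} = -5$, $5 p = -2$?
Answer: $- \frac{7 i \sqrt{155990}}{152} \approx - 18.189 i$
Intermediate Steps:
$p = - \frac{2}{5}$ ($p = \frac{1}{5} \left(-2\right) = - \frac{2}{5} \approx -0.4$)
$Y{\left(U,Q \right)} = U \left(- \frac{2}{5} + Q\right)$ ($Y{\left(U,Q \right)} = U \left(Q - \frac{2}{5}\right) = U \left(- \frac{2}{5} + Q\right)$)
$I = - \frac{35}{38}$ ($I = \left(-35\right) \frac{1}{38} = - \frac{35}{38} \approx -0.92105$)
$w = \frac{i \sqrt{155990}}{190}$ ($w = \sqrt{- \frac{35}{38} + \frac{1}{5} \cdot 1 \left(-2 + 5 \left(-3\right)\right)} = \sqrt{- \frac{35}{38} + \frac{1}{5} \cdot 1 \left(-2 - 15\right)} = \sqrt{- \frac{35}{38} + \frac{1}{5} \cdot 1 \left(-17\right)} = \sqrt{- \frac{35}{38} - \frac{17}{5}} = \sqrt{- \frac{821}{190}} = \frac{i \sqrt{155990}}{190} \approx 2.0787 i$)
$k = - \frac{35}{4}$ ($k = - \frac{30 - -5}{4} = - \frac{30 + 5}{4} = \left(- \frac{1}{4}\right) 35 = - \frac{35}{4} \approx -8.75$)
$w k = \frac{i \sqrt{155990}}{190} \left(- \frac{35}{4}\right) = - \frac{7 i \sqrt{155990}}{152}$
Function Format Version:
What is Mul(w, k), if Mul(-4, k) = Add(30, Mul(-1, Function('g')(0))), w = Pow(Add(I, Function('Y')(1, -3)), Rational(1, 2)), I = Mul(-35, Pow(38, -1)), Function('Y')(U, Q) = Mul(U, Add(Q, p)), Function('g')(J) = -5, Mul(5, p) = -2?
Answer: Mul(Rational(-7, 152), I, Pow(155990, Rational(1, 2))) ≈ Mul(-18.189, I)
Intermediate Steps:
p = Rational(-2, 5) (p = Mul(Rational(1, 5), -2) = Rational(-2, 5) ≈ -0.40000)
Function('Y')(U, Q) = Mul(U, Add(Rational(-2, 5), Q)) (Function('Y')(U, Q) = Mul(U, Add(Q, Rational(-2, 5))) = Mul(U, Add(Rational(-2, 5), Q)))
I = Rational(-35, 38) (I = Mul(-35, Rational(1, 38)) = Rational(-35, 38) ≈ -0.92105)
w = Mul(Rational(1, 190), I, Pow(155990, Rational(1, 2))) (w = Pow(Add(Rational(-35, 38), Mul(Rational(1, 5), 1, Add(-2, Mul(5, -3)))), Rational(1, 2)) = Pow(Add(Rational(-35, 38), Mul(Rational(1, 5), 1, Add(-2, -15))), Rational(1, 2)) = Pow(Add(Rational(-35, 38), Mul(Rational(1, 5), 1, -17)), Rational(1, 2)) = Pow(Add(Rational(-35, 38), Rational(-17, 5)), Rational(1, 2)) = Pow(Rational(-821, 190), Rational(1, 2)) = Mul(Rational(1, 190), I, Pow(155990, Rational(1, 2))) ≈ Mul(2.0787, I))
k = Rational(-35, 4) (k = Mul(Rational(-1, 4), Add(30, Mul(-1, -5))) = Mul(Rational(-1, 4), Add(30, 5)) = Mul(Rational(-1, 4), 35) = Rational(-35, 4) ≈ -8.7500)
Mul(w, k) = Mul(Mul(Rational(1, 190), I, Pow(155990, Rational(1, 2))), Rational(-35, 4)) = Mul(Rational(-7, 152), I, Pow(155990, Rational(1, 2)))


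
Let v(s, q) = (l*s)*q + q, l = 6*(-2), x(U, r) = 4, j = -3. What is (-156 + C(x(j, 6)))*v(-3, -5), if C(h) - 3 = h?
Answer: 27565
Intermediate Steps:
C(h) = 3 + h
l = -12
v(s, q) = q - 12*q*s (v(s, q) = (-12*s)*q + q = -12*q*s + q = q - 12*q*s)
(-156 + C(x(j, 6)))*v(-3, -5) = (-156 + (3 + 4))*(-5*(1 - 12*(-3))) = (-156 + 7)*(-5*(1 + 36)) = -(-745)*37 = -149*(-185) = 27565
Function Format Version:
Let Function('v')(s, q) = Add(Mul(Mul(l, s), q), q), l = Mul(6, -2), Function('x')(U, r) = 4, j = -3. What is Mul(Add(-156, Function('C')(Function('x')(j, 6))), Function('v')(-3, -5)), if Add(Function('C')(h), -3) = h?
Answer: 27565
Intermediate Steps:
Function('C')(h) = Add(3, h)
l = -12
Function('v')(s, q) = Add(q, Mul(-12, q, s)) (Function('v')(s, q) = Add(Mul(Mul(-12, s), q), q) = Add(Mul(-12, q, s), q) = Add(q, Mul(-12, q, s)))
Mul(Add(-156, Function('C')(Function('x')(j, 6))), Function('v')(-3, -5)) = Mul(Add(-156, Add(3, 4)), Mul(-5, Add(1, Mul(-12, -3)))) = Mul(Add(-156, 7), Mul(-5, Add(1, 36))) = Mul(-149, Mul(-5, 37)) = Mul(-149, -185) = 27565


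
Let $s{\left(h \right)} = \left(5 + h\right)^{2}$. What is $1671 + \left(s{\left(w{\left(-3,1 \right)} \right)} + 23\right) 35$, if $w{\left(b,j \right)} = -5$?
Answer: $2476$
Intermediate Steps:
$1671 + \left(s{\left(w{\left(-3,1 \right)} \right)} + 23\right) 35 = 1671 + \left(\left(5 - 5\right)^{2} + 23\right) 35 = 1671 + \left(0^{2} + 23\right) 35 = 1671 + \left(0 + 23\right) 35 = 1671 + 23 \cdot 35 = 1671 + 805 = 2476$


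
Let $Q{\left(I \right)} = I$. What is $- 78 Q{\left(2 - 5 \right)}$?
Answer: $234$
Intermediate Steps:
$- 78 Q{\left(2 - 5 \right)} = - 78 \left(2 - 5\right) = \left(-78\right) \left(-3\right) = 234$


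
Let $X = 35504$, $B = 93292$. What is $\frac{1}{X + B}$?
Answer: $\frac{1}{128796} \approx 7.7642 \cdot 10^{-6}$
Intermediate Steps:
$\frac{1}{X + B} = \frac{1}{35504 + 93292} = \frac{1}{128796}$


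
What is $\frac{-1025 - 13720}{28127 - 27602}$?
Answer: $- \frac{983}{35} \approx -28.086$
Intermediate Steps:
$\frac{-1025 - 13720}{28127 - 27602} = - \frac{14745}{525} = \left(-14745\right) \frac{1}{525} = - \frac{983}{35}$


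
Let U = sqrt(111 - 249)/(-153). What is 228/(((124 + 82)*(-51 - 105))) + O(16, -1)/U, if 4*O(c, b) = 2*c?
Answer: -19/2678 + 204*I*sqrt(138)/23 ≈ -0.0070948 + 104.19*I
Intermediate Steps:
O(c, b) = c/2 (O(c, b) = (2*c)/4 = c/2)
U = -I*sqrt(138)/153 (U = sqrt(-138)*(-1/153) = (I*sqrt(138))*(-1/153) = -I*sqrt(138)/153 ≈ -0.07678*I)
228/(((124 + 82)*(-51 - 105))) + O(16, -1)/U = 228/(((124 + 82)*(-51 - 105))) + ((1/2)*16)/((-I*sqrt(138)/153)) = 228/((206*(-156))) + 8*(51*I*sqrt(138)/46) = 228/(-32136) + 204*I*sqrt(138)/23 = 228*(-1/32136) + 204*I*sqrt(138)/23 = -19/2678 + 204*I*sqrt(138)/23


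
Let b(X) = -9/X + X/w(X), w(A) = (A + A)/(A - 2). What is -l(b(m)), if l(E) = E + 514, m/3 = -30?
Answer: -4681/10 ≈ -468.10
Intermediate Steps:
m = -90 (m = 3*(-30) = -90)
w(A) = 2*A/(-2 + A) (w(A) = (2*A)/(-2 + A) = 2*A/(-2 + A))
b(X) = -1 + X/2 - 9/X (b(X) = -9/X + X/((2*X/(-2 + X))) = -9/X + X*((-2 + X)/(2*X)) = -9/X + (-1 + X/2) = -1 + X/2 - 9/X)
l(E) = 514 + E
-l(b(m)) = -(514 + (-1 + (½)*(-90) - 9/(-90))) = -(514 + (-1 - 45 - 9*(-1/90))) = -(514 + (-1 - 45 + ⅒)) = -(514 - 459/10) = -1*4681/10 = -4681/10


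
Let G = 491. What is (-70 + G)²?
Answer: 177241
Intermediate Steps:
(-70 + G)² = (-70 + 491)² = 421² = 177241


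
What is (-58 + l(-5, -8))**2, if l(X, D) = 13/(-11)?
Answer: 423801/121 ≈ 3502.5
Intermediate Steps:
l(X, D) = -13/11 (l(X, D) = 13*(-1/11) = -13/11)
(-58 + l(-5, -8))**2 = (-58 - 13/11)**2 = (-651/11)**2 = 423801/121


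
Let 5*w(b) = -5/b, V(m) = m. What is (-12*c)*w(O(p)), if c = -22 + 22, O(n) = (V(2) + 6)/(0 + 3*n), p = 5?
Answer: 0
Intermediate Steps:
O(n) = 8/(3*n) (O(n) = (2 + 6)/(0 + 3*n) = 8/((3*n)) = 8*(1/(3*n)) = 8/(3*n))
w(b) = -1/b (w(b) = (-5/b)/5 = -1/b)
c = 0
(-12*c)*w(O(p)) = (-12*0)*(-1/((8/3)/5)) = 0*(-1/((8/3)*(⅕))) = 0*(-1/8/15) = 0*(-1*15/8) = 0*(-15/8) = 0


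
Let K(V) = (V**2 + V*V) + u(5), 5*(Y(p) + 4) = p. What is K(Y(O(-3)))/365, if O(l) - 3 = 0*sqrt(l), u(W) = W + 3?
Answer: 778/9125 ≈ 0.085260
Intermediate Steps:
u(W) = 3 + W
O(l) = 3 (O(l) = 3 + 0*sqrt(l) = 3 + 0 = 3)
Y(p) = -4 + p/5
K(V) = 8 + 2*V**2 (K(V) = (V**2 + V*V) + (3 + 5) = (V**2 + V**2) + 8 = 2*V**2 + 8 = 8 + 2*V**2)
K(Y(O(-3)))/365 = (8 + 2*(-4 + (1/5)*3)**2)/365 = (8 + 2*(-4 + 3/5)**2)*(1/365) = (8 + 2*(-17/5)**2)*(1/365) = (8 + 2*(289/25))*(1/365) = (8 + 578/25)*(1/365) = (778/25)*(1/365) = 778/9125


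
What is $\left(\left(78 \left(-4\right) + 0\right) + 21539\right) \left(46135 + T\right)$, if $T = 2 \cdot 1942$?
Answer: $1061753313$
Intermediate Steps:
$T = 3884$
$\left(\left(78 \left(-4\right) + 0\right) + 21539\right) \left(46135 + T\right) = \left(\left(78 \left(-4\right) + 0\right) + 21539\right) \left(46135 + 3884\right) = \left(\left(-312 + 0\right) + 21539\right) 50019 = \left(-312 + 21539\right) 50019 = 21227 \cdot 50019 = 1061753313$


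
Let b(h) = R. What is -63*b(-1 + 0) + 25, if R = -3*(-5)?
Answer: -920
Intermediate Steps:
R = 15
b(h) = 15
-63*b(-1 + 0) + 25 = -63*15 + 25 = -945 + 25 = -920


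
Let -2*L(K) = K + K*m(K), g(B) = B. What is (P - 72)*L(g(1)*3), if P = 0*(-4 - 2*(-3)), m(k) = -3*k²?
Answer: -2808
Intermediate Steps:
P = 0 (P = 0*(-4 + 6) = 0*2 = 0)
L(K) = -K/2 + 3*K³/2 (L(K) = -(K + K*(-3*K²))/2 = -(K - 3*K³)/2 = -K/2 + 3*K³/2)
(P - 72)*L(g(1)*3) = (0 - 72)*((1*3)*(-1 + 3*(1*3)²)/2) = -36*3*(-1 + 3*3²) = -36*3*(-1 + 3*9) = -36*3*(-1 + 27) = -36*3*26 = -72*39 = -2808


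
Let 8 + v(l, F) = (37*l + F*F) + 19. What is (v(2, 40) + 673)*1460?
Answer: 3442680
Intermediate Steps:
v(l, F) = 11 + F**2 + 37*l (v(l, F) = -8 + ((37*l + F*F) + 19) = -8 + ((37*l + F**2) + 19) = -8 + ((F**2 + 37*l) + 19) = -8 + (19 + F**2 + 37*l) = 11 + F**2 + 37*l)
(v(2, 40) + 673)*1460 = ((11 + 40**2 + 37*2) + 673)*1460 = ((11 + 1600 + 74) + 673)*1460 = (1685 + 673)*1460 = 2358*1460 = 3442680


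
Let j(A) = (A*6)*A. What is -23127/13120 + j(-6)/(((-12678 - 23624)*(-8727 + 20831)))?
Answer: -635124558921/360307514560 ≈ -1.7627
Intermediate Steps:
j(A) = 6*A² (j(A) = (6*A)*A = 6*A²)
-23127/13120 + j(-6)/(((-12678 - 23624)*(-8727 + 20831))) = -23127/13120 + (6*(-6)²)/(((-12678 - 23624)*(-8727 + 20831))) = -23127*1/13120 + (6*36)/((-36302*12104)) = -23127/13120 + 216/(-439399408) = -23127/13120 + 216*(-1/439399408) = -23127/13120 - 27/54924926 = -635124558921/360307514560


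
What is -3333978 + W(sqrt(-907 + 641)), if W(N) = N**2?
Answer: -3334244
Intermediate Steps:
-3333978 + W(sqrt(-907 + 641)) = -3333978 + (sqrt(-907 + 641))**2 = -3333978 + (sqrt(-266))**2 = -3333978 + (I*sqrt(266))**2 = -3333978 - 266 = -3334244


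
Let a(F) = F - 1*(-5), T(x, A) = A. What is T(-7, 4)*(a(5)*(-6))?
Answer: -240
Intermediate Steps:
a(F) = 5 + F (a(F) = F + 5 = 5 + F)
T(-7, 4)*(a(5)*(-6)) = 4*((5 + 5)*(-6)) = 4*(10*(-6)) = 4*(-60) = -240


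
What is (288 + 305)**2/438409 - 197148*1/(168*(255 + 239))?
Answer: -681516711/433148092 ≈ -1.5734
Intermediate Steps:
(288 + 305)**2/438409 - 197148*1/(168*(255 + 239)) = 593**2*(1/438409) - 197148/(168*494) = 351649*(1/438409) - 197148/82992 = 351649/438409 - 197148*1/82992 = 351649/438409 - 2347/988 = -681516711/433148092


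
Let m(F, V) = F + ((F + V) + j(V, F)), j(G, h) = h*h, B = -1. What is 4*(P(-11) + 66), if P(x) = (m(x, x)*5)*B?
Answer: -1496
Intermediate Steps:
j(G, h) = h²
m(F, V) = V + F² + 2*F (m(F, V) = F + ((F + V) + F²) = F + (F + V + F²) = V + F² + 2*F)
P(x) = -15*x - 5*x² (P(x) = ((x + x² + 2*x)*5)*(-1) = ((x² + 3*x)*5)*(-1) = (5*x² + 15*x)*(-1) = -15*x - 5*x²)
4*(P(-11) + 66) = 4*(5*(-11)*(-3 - 1*(-11)) + 66) = 4*(5*(-11)*(-3 + 11) + 66) = 4*(5*(-11)*8 + 66) = 4*(-440 + 66) = 4*(-374) = -1496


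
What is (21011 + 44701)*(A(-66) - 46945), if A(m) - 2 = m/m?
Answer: -3084652704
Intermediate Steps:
A(m) = 3 (A(m) = 2 + m/m = 2 + 1 = 3)
(21011 + 44701)*(A(-66) - 46945) = (21011 + 44701)*(3 - 46945) = 65712*(-46942) = -3084652704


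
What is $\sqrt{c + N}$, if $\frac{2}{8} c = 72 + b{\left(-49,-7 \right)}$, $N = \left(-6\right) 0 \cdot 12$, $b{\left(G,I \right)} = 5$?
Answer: $2 \sqrt{77} \approx 17.55$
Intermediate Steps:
$N = 0$ ($N = 0 \cdot 12 = 0$)
$c = 308$ ($c = 4 \left(72 + 5\right) = 4 \cdot 77 = 308$)
$\sqrt{c + N} = \sqrt{308 + 0} = \sqrt{308} = 2 \sqrt{77}$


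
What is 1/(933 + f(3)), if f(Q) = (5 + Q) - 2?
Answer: 1/939 ≈ 0.0010650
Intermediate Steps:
f(Q) = 3 + Q
1/(933 + f(3)) = 1/(933 + (3 + 3)) = 1/(933 + 6) = 1/939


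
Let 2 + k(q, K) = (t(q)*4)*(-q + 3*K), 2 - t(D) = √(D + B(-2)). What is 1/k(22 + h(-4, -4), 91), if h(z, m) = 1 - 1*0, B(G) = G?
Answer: -333/2834666 - 250*√21/4251999 ≈ -0.00038691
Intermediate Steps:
t(D) = 2 - √(-2 + D) (t(D) = 2 - √(D - 2) = 2 - √(-2 + D))
h(z, m) = 1 (h(z, m) = 1 + 0 = 1)
k(q, K) = -2 + (8 - 4*√(-2 + q))*(-q + 3*K) (k(q, K) = -2 + ((2 - √(-2 + q))*4)*(-q + 3*K) = -2 + (8 - 4*√(-2 + q))*(-q + 3*K))
1/k(22 + h(-4, -4), 91) = 1/(-2 - 12*91*(-2 + √(-2 + (22 + 1))) + 4*(22 + 1)*(-2 + √(-2 + (22 + 1)))) = 1/(-2 - 12*91*(-2 + √(-2 + 23)) + 4*23*(-2 + √(-2 + 23))) = 1/(-2 - 12*91*(-2 + √21) + 4*23*(-2 + √21)) = 1/(-2 + (2184 - 1092*√21) + (-184 + 92*√21)) = 1/(1998 - 1000*√21)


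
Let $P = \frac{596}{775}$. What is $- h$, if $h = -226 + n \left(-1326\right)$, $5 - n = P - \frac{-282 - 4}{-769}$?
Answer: $\frac{3772174876}{595975} \approx 6329.4$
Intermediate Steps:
$P = \frac{596}{775}$ ($P = 596 \cdot \frac{1}{775} = \frac{596}{775} \approx 0.76903$)
$n = \frac{2743201}{595975}$ ($n = 5 - \left(\frac{596}{775} - \frac{-282 - 4}{-769}\right) = 5 - \left(\frac{596}{775} - \left(-282 - 4\right) \left(- \frac{1}{769}\right)\right) = 5 - \left(\frac{596}{775} - \left(-286\right) \left(- \frac{1}{769}\right)\right) = 5 - \left(\frac{596}{775} - \frac{286}{769}\right) = 5 - \frac{236674}{595975} = \frac{2743201}{595975} \approx 4.6029$)
$h = - \frac{3772174876}{595975}$ ($h = -226 + \frac{2743201}{595975} \left(-1326\right) = -226 - \frac{3637484526}{595975} = - \frac{3772174876}{595975} \approx -6329.4$)
$- h = \left(-1\right) \left(- \frac{3772174876}{595975}\right) = \frac{3772174876}{595975}$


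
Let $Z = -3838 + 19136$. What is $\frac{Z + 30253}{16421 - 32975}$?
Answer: $- \frac{45551}{16554} \approx -2.7517$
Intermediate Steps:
$Z = 15298$
$\frac{Z + 30253}{16421 - 32975} = \frac{15298 + 30253}{16421 - 32975} = \frac{45551}{-16554} = 45551 \left(- \frac{1}{16554}\right) = - \frac{45551}{16554}$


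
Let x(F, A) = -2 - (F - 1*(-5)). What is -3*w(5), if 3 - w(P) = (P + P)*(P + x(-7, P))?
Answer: 141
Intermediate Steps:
x(F, A) = -7 - F (x(F, A) = -2 - (F + 5) = -2 - (5 + F) = -2 + (-5 - F) = -7 - F)
w(P) = 3 - 2*P**2 (w(P) = 3 - (P + P)*(P + (-7 - 1*(-7))) = 3 - 2*P*(P + (-7 + 7)) = 3 - 2*P*(P + 0) = 3 - 2*P*P = 3 - 2*P**2)
-3*w(5) = -3*(3 - 2*5**2) = -3*(3 - 2*25) = -3*(3 - 50) = -3*(-47) = 141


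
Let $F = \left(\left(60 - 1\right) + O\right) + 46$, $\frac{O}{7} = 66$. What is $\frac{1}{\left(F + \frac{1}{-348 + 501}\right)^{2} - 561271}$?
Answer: $- \frac{23409}{5612883335} \approx -4.1706 \cdot 10^{-6}$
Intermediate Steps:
$O = 462$ ($O = 7 \cdot 66 = 462$)
$F = 567$ ($F = \left(\left(60 - 1\right) + 462\right) + 46 = \left(59 + 462\right) + 46 = 521 + 46 = 567$)
$\frac{1}{\left(F + \frac{1}{-348 + 501}\right)^{2} - 561271} = \frac{1}{\left(567 + \frac{1}{-348 + 501}\right)^{2} - 561271} = \frac{1}{\left(567 + \frac{1}{153}\right)^{2} - 561271} = \frac{1}{\left(\frac{86752}{153}\right)^{2} - 561271} = \frac{1}{\frac{7525909504}{23409} - 561271} = \frac{1}{- \frac{5612883335}{23409}} = - \frac{23409}{5612883335}$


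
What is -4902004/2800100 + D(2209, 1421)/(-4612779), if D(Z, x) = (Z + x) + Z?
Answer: -5657052723254/3229060619475 ≈ -1.7519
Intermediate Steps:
D(Z, x) = x + 2*Z
-4902004/2800100 + D(2209, 1421)/(-4612779) = -4902004/2800100 + (1421 + 2*2209)/(-4612779) = -4902004*1/2800100 + (1421 + 4418)*(-1/4612779) = -1225501/700025 + 5839*(-1/4612779) = -1225501/700025 - 5839/4612779 = -5657052723254/3229060619475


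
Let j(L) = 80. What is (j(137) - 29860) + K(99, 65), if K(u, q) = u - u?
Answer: -29780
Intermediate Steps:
K(u, q) = 0
(j(137) - 29860) + K(99, 65) = (80 - 29860) + 0 = -29780 + 0 = -29780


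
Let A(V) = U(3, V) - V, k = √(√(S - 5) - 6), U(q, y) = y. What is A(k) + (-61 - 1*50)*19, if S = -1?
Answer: -2109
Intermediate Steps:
k = √(-6 + I*√6) (k = √(√(-1 - 5) - 6) = √(√(-6) - 6) = √(I*√6 - 6) = √(-6 + I*√6) ≈ 0.49028 + 2.4981*I)
A(V) = 0 (A(V) = V - V = 0)
A(k) + (-61 - 1*50)*19 = 0 + (-61 - 1*50)*19 = 0 + (-61 - 50)*19 = 0 - 111*19 = 0 - 2109 = -2109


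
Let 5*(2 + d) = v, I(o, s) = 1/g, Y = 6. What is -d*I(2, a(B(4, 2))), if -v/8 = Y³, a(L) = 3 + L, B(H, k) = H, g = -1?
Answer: -1738/5 ≈ -347.60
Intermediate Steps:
I(o, s) = -1 (I(o, s) = 1/(-1) = -1)
v = -1728 (v = -8*6³ = -8*216 = -1728)
d = -1738/5 (d = -2 + (⅕)*(-1728) = -2 - 1728/5 = -1738/5 ≈ -347.60)
-d*I(2, a(B(4, 2))) = -(-1738)*(-1)/5 = -1*1738/5 = -1738/5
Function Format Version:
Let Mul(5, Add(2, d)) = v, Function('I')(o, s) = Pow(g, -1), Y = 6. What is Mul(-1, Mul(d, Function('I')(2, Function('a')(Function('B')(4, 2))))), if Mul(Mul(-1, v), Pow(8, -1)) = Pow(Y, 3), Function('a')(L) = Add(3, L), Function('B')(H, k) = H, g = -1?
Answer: Rational(-1738, 5) ≈ -347.60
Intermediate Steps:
Function('I')(o, s) = -1 (Function('I')(o, s) = Pow(-1, -1) = -1)
v = -1728 (v = Mul(-8, Pow(6, 3)) = Mul(-8, 216) = -1728)
d = Rational(-1738, 5) (d = Add(-2, Mul(Rational(1, 5), -1728)) = Add(-2, Rational(-1728, 5)) = Rational(-1738, 5) ≈ -347.60)
Mul(-1, Mul(d, Function('I')(2, Function('a')(Function('B')(4, 2))))) = Mul(-1, Mul(Rational(-1738, 5), -1)) = Mul(-1, Rational(1738, 5)) = Rational(-1738, 5)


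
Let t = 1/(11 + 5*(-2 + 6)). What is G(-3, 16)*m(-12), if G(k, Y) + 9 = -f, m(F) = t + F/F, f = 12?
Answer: -672/31 ≈ -21.677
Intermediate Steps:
t = 1/31 (t = 1/(11 + 5*4) = 1/(11 + 20) = 1/31 ≈ 0.032258)
m(F) = 32/31 (m(F) = 1/31 + F/F = 1/31 + 1 = 32/31)
G(k, Y) = -21 (G(k, Y) = -9 - 1*12 = -9 - 12 = -21)
G(-3, 16)*m(-12) = -21*32/31 = -672/31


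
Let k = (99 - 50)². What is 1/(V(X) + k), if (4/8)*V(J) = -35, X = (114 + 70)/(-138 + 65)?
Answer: 1/2331 ≈ 0.00042900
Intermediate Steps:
X = -184/73 (X = 184/(-73) = 184*(-1/73) = -184/73 ≈ -2.5205)
V(J) = -70 (V(J) = 2*(-35) = -70)
k = 2401 (k = 49² = 2401)
1/(V(X) + k) = 1/(-70 + 2401) = 1/2331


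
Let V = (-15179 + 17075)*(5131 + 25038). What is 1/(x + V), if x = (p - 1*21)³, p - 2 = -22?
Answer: 1/57131503 ≈ 1.7503e-8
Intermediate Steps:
p = -20 (p = 2 - 22 = -20)
V = 57200424 (V = 1896*30169 = 57200424)
x = -68921 (x = (-20 - 1*21)³ = (-20 - 21)³ = (-41)³ = -68921)
1/(x + V) = 1/(-68921 + 57200424) = 1/57131503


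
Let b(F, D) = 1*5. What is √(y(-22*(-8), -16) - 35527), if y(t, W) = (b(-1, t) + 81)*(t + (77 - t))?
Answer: I*√28905 ≈ 170.01*I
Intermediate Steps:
b(F, D) = 5
y(t, W) = 6622 (y(t, W) = (5 + 81)*(t + (77 - t)) = 86*77 = 6622)
√(y(-22*(-8), -16) - 35527) = √(6622 - 35527) = √(-28905) = I*√28905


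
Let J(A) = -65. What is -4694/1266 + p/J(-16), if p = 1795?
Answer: -257758/8229 ≈ -31.323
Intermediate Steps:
-4694/1266 + p/J(-16) = -4694/1266 + 1795/(-65) = -4694*1/1266 + 1795*(-1/65) = -2347/633 - 359/13 = -257758/8229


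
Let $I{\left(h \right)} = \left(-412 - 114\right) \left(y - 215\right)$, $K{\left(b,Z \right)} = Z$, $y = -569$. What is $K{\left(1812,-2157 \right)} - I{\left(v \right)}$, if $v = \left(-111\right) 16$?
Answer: $-414541$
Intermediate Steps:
$v = -1776$
$I{\left(h \right)} = 412384$ ($I{\left(h \right)} = \left(-412 - 114\right) \left(-569 - 215\right) = \left(-526\right) \left(-784\right) = 412384$)
$K{\left(1812,-2157 \right)} - I{\left(v \right)} = -2157 - 412384 = -414541$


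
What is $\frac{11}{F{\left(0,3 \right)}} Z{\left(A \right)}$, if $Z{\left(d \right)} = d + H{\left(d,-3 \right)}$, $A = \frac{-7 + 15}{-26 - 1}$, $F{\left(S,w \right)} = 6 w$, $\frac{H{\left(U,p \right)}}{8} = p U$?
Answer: $\frac{1012}{243} \approx 4.1646$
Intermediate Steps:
$H{\left(U,p \right)} = 8 U p$ ($H{\left(U,p \right)} = 8 p U = 8 U p$)
$A = - \frac{8}{27}$ ($A = \frac{8}{-27} = 8 \left(- \frac{1}{27}\right) = - \frac{8}{27} \approx -0.2963$)
$Z{\left(d \right)} = - 23 d$ ($Z{\left(d \right)} = d + 8 d \left(-3\right) = d - 24 d = - 23 d$)
$\frac{11}{F{\left(0,3 \right)}} Z{\left(A \right)} = \frac{11}{6 \cdot 3} \left(\left(-23\right) \left(- \frac{8}{27}\right)\right) = \frac{11}{18} \cdot \frac{184}{27} = \frac{1012}{243}$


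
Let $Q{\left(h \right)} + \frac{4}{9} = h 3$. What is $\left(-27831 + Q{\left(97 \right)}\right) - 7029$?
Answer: $- \frac{311125}{9} \approx -34569.0$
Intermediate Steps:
$Q{\left(h \right)} = - \frac{4}{9} + 3 h$ ($Q{\left(h \right)} = - \frac{4}{9} + h 3 = - \frac{4}{9} + 3 h$)
$\left(-27831 + Q{\left(97 \right)}\right) - 7029 = \left(-27831 + \left(- \frac{4}{9} + 3 \cdot 97\right)\right) - 7029 = \left(-27831 + \left(- \frac{4}{9} + 291\right)\right) - 7029 = \left(-27831 + \frac{2615}{9}\right) - 7029 = - \frac{247864}{9} - 7029 = - \frac{311125}{9}$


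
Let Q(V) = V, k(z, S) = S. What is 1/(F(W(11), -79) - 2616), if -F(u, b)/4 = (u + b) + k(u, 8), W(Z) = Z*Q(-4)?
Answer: -1/2156 ≈ -0.00046382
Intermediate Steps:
W(Z) = -4*Z (W(Z) = Z*(-4) = -4*Z)
F(u, b) = -32 - 4*b - 4*u (F(u, b) = -4*((u + b) + 8) = -4*((b + u) + 8) = -4*(8 + b + u) = -32 - 4*b - 4*u)
1/(F(W(11), -79) - 2616) = 1/((-32 - 4*(-79) - (-16)*11) - 2616) = 1/((-32 + 316 - 4*(-44)) - 2616) = 1/((-32 + 316 + 176) - 2616) = 1/(460 - 2616) = 1/(-2156) = -1/2156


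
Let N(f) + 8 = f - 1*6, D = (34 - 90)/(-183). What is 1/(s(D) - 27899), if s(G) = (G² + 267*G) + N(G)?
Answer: -33489/932028857 ≈ -3.5931e-5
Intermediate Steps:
D = 56/183 (D = -56*(-1/183) = 56/183 ≈ 0.30601)
N(f) = -14 + f (N(f) = -8 + (f - 1*6) = -8 + (f - 6) = -8 + (-6 + f) = -14 + f)
s(G) = -14 + G² + 268*G (s(G) = (G² + 267*G) + (-14 + G) = -14 + G² + 268*G)
1/(s(D) - 27899) = 1/((-14 + (56/183)² + 268*(56/183)) - 27899) = 1/((-14 + 3136/33489 + 15008/183) - 27899) = 1/(2280754/33489 - 27899) = 1/(-932028857/33489) = -33489/932028857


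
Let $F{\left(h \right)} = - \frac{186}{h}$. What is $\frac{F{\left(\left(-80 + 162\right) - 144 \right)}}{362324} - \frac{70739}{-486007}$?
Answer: $\frac{25631895457}{176092000268} \approx 0.14556$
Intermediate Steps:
$\frac{F{\left(\left(-80 + 162\right) - 144 \right)}}{362324} - \frac{70739}{-486007} = \frac{\left(-186\right) \frac{1}{\left(-80 + 162\right) - 144}}{362324} - \frac{70739}{-486007} = - \frac{186}{82 - 144} \cdot \frac{1}{362324} - - \frac{70739}{486007} = - \frac{186}{-62} \cdot \frac{1}{362324} + \frac{70739}{486007} = \left(-186\right) \left(- \frac{1}{62}\right) \frac{1}{362324} + \frac{70739}{486007} = 3 \cdot \frac{1}{362324} + \frac{70739}{486007} = \frac{3}{362324} + \frac{70739}{486007} = \frac{25631895457}{176092000268}$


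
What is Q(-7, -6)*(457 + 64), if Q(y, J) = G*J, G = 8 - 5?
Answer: -9378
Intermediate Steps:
G = 3
Q(y, J) = 3*J
Q(-7, -6)*(457 + 64) = (3*(-6))*(457 + 64) = -18*521 = -9378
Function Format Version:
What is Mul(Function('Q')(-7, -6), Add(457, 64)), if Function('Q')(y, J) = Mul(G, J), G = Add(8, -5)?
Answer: -9378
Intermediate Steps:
G = 3
Function('Q')(y, J) = Mul(3, J)
Mul(Function('Q')(-7, -6), Add(457, 64)) = Mul(Mul(3, -6), Add(457, 64)) = Mul(-18, 521) = -9378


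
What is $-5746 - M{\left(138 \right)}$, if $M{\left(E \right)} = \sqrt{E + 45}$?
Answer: $-5746 - \sqrt{183} \approx -5759.5$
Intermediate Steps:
$M{\left(E \right)} = \sqrt{45 + E}$
$-5746 - M{\left(138 \right)} = -5746 - \sqrt{45 + 138} = -5746 - \sqrt{183}$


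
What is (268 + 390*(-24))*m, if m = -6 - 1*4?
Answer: 90920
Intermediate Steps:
m = -10 (m = -6 - 4 = -10)
(268 + 390*(-24))*m = (268 + 390*(-24))*(-10) = (268 - 9360)*(-10) = -9092*(-10) = 90920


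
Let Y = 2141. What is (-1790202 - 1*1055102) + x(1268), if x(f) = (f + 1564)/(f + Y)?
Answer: -9699638504/3409 ≈ -2.8453e+6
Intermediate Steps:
x(f) = (1564 + f)/(2141 + f) (x(f) = (f + 1564)/(f + 2141) = (1564 + f)/(2141 + f))
(-1790202 - 1*1055102) + x(1268) = (-1790202 - 1*1055102) + (1564 + 1268)/(2141 + 1268) = (-1790202 - 1055102) + 2832/3409 = -2845304 + (1/3409)*2832 = -2845304 + 2832/3409 = -9699638504/3409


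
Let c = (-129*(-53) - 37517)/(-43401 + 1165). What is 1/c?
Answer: 10559/7670 ≈ 1.3767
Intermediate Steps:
c = 7670/10559 (c = (6837 - 37517)/(-42236) = -30680*(-1/42236) = 7670/10559 ≈ 0.72639)
1/c = 1/(7670/10559) = 10559/7670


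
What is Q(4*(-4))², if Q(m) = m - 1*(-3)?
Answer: 169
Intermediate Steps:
Q(m) = 3 + m (Q(m) = m + 3 = 3 + m)
Q(4*(-4))² = (3 + 4*(-4))² = (3 - 16)² = (-13)² = 169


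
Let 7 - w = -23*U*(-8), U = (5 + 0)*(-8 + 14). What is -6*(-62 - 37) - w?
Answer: 6107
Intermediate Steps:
U = 30 (U = 5*6 = 30)
w = -5513 (w = 7 - (-23*30)*(-8) = 7 - (-690)*(-8) = 7 - 1*5520 = 7 - 5520 = -5513)
-6*(-62 - 37) - w = -6*(-62 - 37) - 1*(-5513) = -6*(-99) + 5513 = 594 + 5513 = 6107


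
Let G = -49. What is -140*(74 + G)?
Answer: -3500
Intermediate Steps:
-140*(74 + G) = -140*(74 - 49) = -140*25 = -3500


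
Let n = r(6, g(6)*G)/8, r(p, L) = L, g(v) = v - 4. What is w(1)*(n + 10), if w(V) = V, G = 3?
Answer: 43/4 ≈ 10.750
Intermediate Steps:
g(v) = -4 + v
n = ¾ (n = ((-4 + 6)*3)/8 = (2*3)*(⅛) = 6*(⅛) = ¾ ≈ 0.75000)
w(1)*(n + 10) = 1*(¾ + 10) = 1*(43/4) = 43/4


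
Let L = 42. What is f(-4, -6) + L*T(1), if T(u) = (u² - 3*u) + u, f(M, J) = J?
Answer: -48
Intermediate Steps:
T(u) = u² - 2*u
f(-4, -6) + L*T(1) = -6 + 42*(1*(-2 + 1)) = -6 + 42*(1*(-1)) = -6 + 42*(-1) = -6 - 42 = -48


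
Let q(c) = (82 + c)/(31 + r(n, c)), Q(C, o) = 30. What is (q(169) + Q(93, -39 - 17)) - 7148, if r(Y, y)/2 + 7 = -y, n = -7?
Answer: -2285129/321 ≈ -7118.8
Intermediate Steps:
r(Y, y) = -14 - 2*y (r(Y, y) = -14 + 2*(-y) = -14 - 2*y)
q(c) = (82 + c)/(17 - 2*c) (q(c) = (82 + c)/(31 + (-14 - 2*c)) = (82 + c)/(17 - 2*c))
(q(169) + Q(93, -39 - 17)) - 7148 = ((-82 - 1*169)/(-17 + 2*169) + 30) - 7148 = ((-82 - 169)/(-17 + 338) + 30) - 7148 = (-251/321 + 30) - 7148 = 9379/321 - 7148 = -2285129/321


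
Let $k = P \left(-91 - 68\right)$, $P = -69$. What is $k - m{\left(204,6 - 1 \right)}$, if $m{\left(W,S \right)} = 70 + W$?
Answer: $10697$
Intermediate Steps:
$k = 10971$ ($k = - 69 \left(-91 - 68\right) = \left(-69\right) \left(-159\right) = 10971$)
$k - m{\left(204,6 - 1 \right)} = 10971 - \left(70 + 204\right) = 10971 - 274 = 10697$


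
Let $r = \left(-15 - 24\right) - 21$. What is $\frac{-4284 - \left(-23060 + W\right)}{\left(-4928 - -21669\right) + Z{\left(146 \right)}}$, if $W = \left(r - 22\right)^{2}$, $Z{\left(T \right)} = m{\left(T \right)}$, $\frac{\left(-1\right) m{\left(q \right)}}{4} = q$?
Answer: $\frac{12052}{16157} \approx 0.74593$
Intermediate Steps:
$m{\left(q \right)} = - 4 q$
$Z{\left(T \right)} = - 4 T$
$r = -60$ ($r = -39 - 21 = -60$)
$W = 6724$ ($W = \left(-60 - 22\right)^{2} = \left(-82\right)^{2} = 6724$)
$\frac{-4284 - \left(-23060 + W\right)}{\left(-4928 - -21669\right) + Z{\left(146 \right)}} = \frac{-4284 + \left(\left(10581 + 12479\right) - 6724\right)}{\left(-4928 - -21669\right) - 584} = \frac{-4284 + \left(23060 - 6724\right)}{\left(-4928 + 21669\right) - 584} = \frac{-4284 + 16336}{16741 - 584} = \frac{12052}{16157}$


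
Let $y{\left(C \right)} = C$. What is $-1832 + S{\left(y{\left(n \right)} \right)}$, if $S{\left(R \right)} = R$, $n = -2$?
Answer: $-1834$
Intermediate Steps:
$-1832 + S{\left(y{\left(n \right)} \right)} = -1832 - 2 = -1834$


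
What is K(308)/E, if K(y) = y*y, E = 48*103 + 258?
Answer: 47432/2601 ≈ 18.236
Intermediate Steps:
E = 5202 (E = 4944 + 258 = 5202)
K(y) = y**2
K(308)/E = 308**2/5202 = 94864*(1/5202) = 47432/2601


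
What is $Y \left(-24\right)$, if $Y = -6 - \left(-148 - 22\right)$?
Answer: $-3936$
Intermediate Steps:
$Y = 164$ ($Y = -6 - \left(-148 - 22\right) = -6 - -170 = -6 + 170 = 164$)
$Y \left(-24\right) = 164 \left(-24\right) = -3936$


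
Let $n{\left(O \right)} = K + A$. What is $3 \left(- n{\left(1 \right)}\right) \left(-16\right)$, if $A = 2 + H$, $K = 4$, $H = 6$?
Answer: $576$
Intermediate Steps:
$A = 8$ ($A = 2 + 6 = 8$)
$n{\left(O \right)} = 12$ ($n{\left(O \right)} = 4 + 8 = 12$)
$3 \left(- n{\left(1 \right)}\right) \left(-16\right) = 3 \left(\left(-1\right) 12\right) \left(-16\right) = 3 \left(-12\right) \left(-16\right) = \left(-36\right) \left(-16\right) = 576$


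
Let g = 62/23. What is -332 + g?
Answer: -7574/23 ≈ -329.30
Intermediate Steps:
g = 62/23 (g = 62*(1/23) = 62/23 ≈ 2.6957)
-332 + g = -332 + 62/23 = -7574/23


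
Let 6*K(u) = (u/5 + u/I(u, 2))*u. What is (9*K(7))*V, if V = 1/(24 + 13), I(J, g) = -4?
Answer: -147/1480 ≈ -0.099324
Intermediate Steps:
V = 1/37 ≈ 0.027027
K(u) = -u²/120 (K(u) = ((u/5 + u/(-4))*u)/6 = ((u*(⅕) + u*(-¼))*u)/6 = ((u/5 - u/4)*u)/6 = ((-u/20)*u)/6 = (-u²/20)/6 = -u²/120)
(9*K(7))*V = (9*(-1/120*7²))*(1/37) = (9*(-1/120*49))*(1/37) = (9*(-49/120))*(1/37) = -147/40*1/37 = -147/1480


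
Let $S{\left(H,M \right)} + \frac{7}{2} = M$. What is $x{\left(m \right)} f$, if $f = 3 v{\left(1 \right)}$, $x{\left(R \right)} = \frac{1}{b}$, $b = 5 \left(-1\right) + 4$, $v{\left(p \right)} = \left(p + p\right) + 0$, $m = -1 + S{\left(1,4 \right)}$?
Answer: $-6$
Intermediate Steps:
$S{\left(H,M \right)} = - \frac{7}{2} + M$
$m = - \frac{1}{2}$ ($m = -1 + \left(- \frac{7}{2} + 4\right) = -1 + \frac{1}{2} = - \frac{1}{2} \approx -0.5$)
$v{\left(p \right)} = 2 p$ ($v{\left(p \right)} = 2 p + 0 = 2 p$)
$b = -1$ ($b = -5 + 4 = -1$)
$x{\left(R \right)} = -1$ ($x{\left(R \right)} = \frac{1}{-1} = -1$)
$f = 6$ ($f = 3 \cdot 2 \cdot 1 = 3 \cdot 2 = 6$)
$x{\left(m \right)} f = \left(-1\right) 6 = -6$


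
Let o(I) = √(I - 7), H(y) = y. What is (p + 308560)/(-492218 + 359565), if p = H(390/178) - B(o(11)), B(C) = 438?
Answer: -27423053/11806117 ≈ -2.3228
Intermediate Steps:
o(I) = √(-7 + I)
p = -38787/89 (p = 390/178 - 1*438 = 390*(1/178) - 438 = 195/89 - 438 = -38787/89 ≈ -435.81)
(p + 308560)/(-492218 + 359565) = (-38787/89 + 308560)/(-492218 + 359565) = (27423053/89)/(-132653) = (27423053/89)*(-1/132653) = -27423053/11806117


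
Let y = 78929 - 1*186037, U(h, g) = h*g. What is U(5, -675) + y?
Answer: -110483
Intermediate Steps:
U(h, g) = g*h
y = -107108 (y = 78929 - 186037 = -107108)
U(5, -675) + y = -675*5 - 107108 = -3375 - 107108 = -110483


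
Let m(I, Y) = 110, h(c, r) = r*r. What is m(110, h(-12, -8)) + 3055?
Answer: 3165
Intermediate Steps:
h(c, r) = r**2
m(110, h(-12, -8)) + 3055 = 110 + 3055 = 3165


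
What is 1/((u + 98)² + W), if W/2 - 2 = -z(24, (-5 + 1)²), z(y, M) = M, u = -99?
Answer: -1/27 ≈ -0.037037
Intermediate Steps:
W = -28 (W = 4 + 2*(-(-5 + 1)²) = 4 + 2*(-1*(-4)²) = 4 + 2*(-1*16) = 4 + 2*(-16) = 4 - 32 = -28)
1/((u + 98)² + W) = 1/((-99 + 98)² - 28) = 1/((-1)² - 28) = 1/(1 - 28) = 1/(-27) = -1/27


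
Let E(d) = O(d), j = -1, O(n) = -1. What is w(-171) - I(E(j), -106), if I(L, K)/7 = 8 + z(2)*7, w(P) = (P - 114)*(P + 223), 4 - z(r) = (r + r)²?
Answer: -14288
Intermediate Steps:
z(r) = 4 - 4*r² (z(r) = 4 - (r + r)² = 4 - (2*r)² = 4 - 4*r²)
w(P) = (-114 + P)*(223 + P)
E(d) = -1
I(L, K) = -532 (I(L, K) = 7*(8 + (4 - 4*2²)*7) = 7*(8 + (4 - 4*4)*7) = 7*(8 + (4 - 16)*7) = 7*(8 - 12*7) = 7*(8 - 84) = 7*(-76) = -532)
w(-171) - I(E(j), -106) = (-25422 + (-171)² + 109*(-171)) - 1*(-532) = (-25422 + 29241 - 18639) + 532 = -14820 + 532 = -14288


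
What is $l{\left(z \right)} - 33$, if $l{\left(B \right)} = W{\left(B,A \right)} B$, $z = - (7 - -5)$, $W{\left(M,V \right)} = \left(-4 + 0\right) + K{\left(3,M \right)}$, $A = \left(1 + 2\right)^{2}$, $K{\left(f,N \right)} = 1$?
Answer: $3$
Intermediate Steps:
$A = 9$ ($A = 3^{2} = 9$)
$W{\left(M,V \right)} = -3$ ($W{\left(M,V \right)} = \left(-4 + 0\right) + 1 = -4 + 1 = -3$)
$z = -12$ ($z = - (7 + 5) = \left(-1\right) 12 = -12$)
$l{\left(B \right)} = - 3 B$
$l{\left(z \right)} - 33 = \left(-3\right) \left(-12\right) - 33 = 36 - 33 = 3$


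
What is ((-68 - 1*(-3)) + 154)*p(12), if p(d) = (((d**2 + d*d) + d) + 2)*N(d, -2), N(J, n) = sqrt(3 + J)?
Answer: 26878*sqrt(15) ≈ 1.0410e+5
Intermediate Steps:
p(d) = sqrt(3 + d)*(2 + d + 2*d**2) (p(d) = (((d**2 + d*d) + d) + 2)*sqrt(3 + d) = (((d**2 + d**2) + d) + 2)*sqrt(3 + d) = ((2*d**2 + d) + 2)*sqrt(3 + d) = ((d + 2*d**2) + 2)*sqrt(3 + d) = (2 + d + 2*d**2)*sqrt(3 + d) = sqrt(3 + d)*(2 + d + 2*d**2))
((-68 - 1*(-3)) + 154)*p(12) = ((-68 - 1*(-3)) + 154)*(sqrt(3 + 12)*(2 + 12 + 2*12**2)) = ((-68 + 3) + 154)*(sqrt(15)*(2 + 12 + 2*144)) = (-65 + 154)*(sqrt(15)*(2 + 12 + 288)) = 89*(sqrt(15)*302) = 89*(302*sqrt(15)) = 26878*sqrt(15)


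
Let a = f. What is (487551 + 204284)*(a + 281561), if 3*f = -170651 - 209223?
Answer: 321571134515/3 ≈ 1.0719e+11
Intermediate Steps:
f = -379874/3 (f = (-170651 - 209223)/3 = (⅓)*(-379874) = -379874/3 ≈ -1.2662e+5)
a = -379874/3 ≈ -1.2662e+5
(487551 + 204284)*(a + 281561) = (487551 + 204284)*(-379874/3 + 281561) = 691835*(464809/3) = 321571134515/3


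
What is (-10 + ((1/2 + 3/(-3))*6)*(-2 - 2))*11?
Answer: 22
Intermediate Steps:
(-10 + ((1/2 + 3/(-3))*6)*(-2 - 2))*11 = (-10 + ((1*(½) + 3*(-⅓))*6)*(-4))*11 = (-10 + ((½ - 1)*6)*(-4))*11 = (-10 - ½*6*(-4))*11 = (-10 - 3*(-4))*11 = (-10 + 12)*11 = 2*11 = 22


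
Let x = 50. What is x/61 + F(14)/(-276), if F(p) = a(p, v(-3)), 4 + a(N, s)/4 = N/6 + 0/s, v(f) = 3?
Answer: 10655/12627 ≈ 0.84383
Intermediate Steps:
a(N, s) = -16 + 2*N/3 (a(N, s) = -16 + 4*(N/6 + 0/s) = -16 + 4*(N*(1/6) + 0) = -16 + 4*(N/6 + 0) = -16 + 4*(N/6) = -16 + 2*N/3)
F(p) = -16 + 2*p/3
x/61 + F(14)/(-276) = 50/61 + (-16 + (2/3)*14)/(-276) = 50*(1/61) + (-16 + 28/3)*(-1/276) = 50/61 - 20/3*(-1/276) = 50/61 + 5/207 = 10655/12627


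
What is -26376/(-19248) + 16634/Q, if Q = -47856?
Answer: 9813319/9595128 ≈ 1.0227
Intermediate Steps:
-26376/(-19248) + 16634/Q = -26376/(-19248) + 16634/(-47856) = -26376*(-1/19248) + 16634*(-1/47856) = 1099/802 - 8317/23928 = 9813319/9595128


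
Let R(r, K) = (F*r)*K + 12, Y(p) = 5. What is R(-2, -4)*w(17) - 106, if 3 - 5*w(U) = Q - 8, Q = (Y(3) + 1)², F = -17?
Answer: 514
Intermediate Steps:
R(r, K) = 12 - 17*K*r (R(r, K) = (-17*r)*K + 12 = -17*K*r + 12 = 12 - 17*K*r)
Q = 36 (Q = (5 + 1)² = 6² = 36)
w(U) = -5 (w(U) = ⅗ - (36 - 8)/5 = ⅗ - ⅕*28 = ⅗ - 28/5 = -5)
R(-2, -4)*w(17) - 106 = (12 - 17*(-4)*(-2))*(-5) - 106 = (12 - 136)*(-5) - 106 = -124*(-5) - 106 = 620 - 106 = 514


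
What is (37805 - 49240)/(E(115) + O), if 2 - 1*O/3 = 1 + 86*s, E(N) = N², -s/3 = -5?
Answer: -11435/9358 ≈ -1.2219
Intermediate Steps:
s = 15 (s = -3*(-5) = 15)
O = -3867 (O = 6 - 3*(1 + 86*15) = 6 - 3*(1 + 1290) = 6 - 3*1291 = 6 - 3873 = -3867)
(37805 - 49240)/(E(115) + O) = (37805 - 49240)/(115² - 3867) = -11435/(13225 - 3867) = -11435/9358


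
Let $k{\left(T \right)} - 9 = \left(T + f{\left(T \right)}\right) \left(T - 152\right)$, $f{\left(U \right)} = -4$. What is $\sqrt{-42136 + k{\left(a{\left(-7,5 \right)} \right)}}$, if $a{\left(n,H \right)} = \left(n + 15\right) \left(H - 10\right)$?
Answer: $i \sqrt{33679} \approx 183.52 i$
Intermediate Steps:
$a{\left(n,H \right)} = \left(-10 + H\right) \left(15 + n\right)$ ($a{\left(n,H \right)} = \left(15 + n\right) \left(-10 + H\right) = \left(-10 + H\right) \left(15 + n\right)$)
$k{\left(T \right)} = 9 + \left(-152 + T\right) \left(-4 + T\right)$ ($k{\left(T \right)} = 9 + \left(T - 4\right) \left(T - 152\right) = 9 + \left(-4 + T\right) \left(-152 + T\right) = 9 + \left(-152 + T\right) \left(-4 + T\right)$)
$\sqrt{-42136 + k{\left(a{\left(-7,5 \right)} \right)}} = \sqrt{-42136 + \left(617 + \left(-150 - -70 + 15 \cdot 5 + 5 \left(-7\right)\right)^{2} - 156 \left(-150 - -70 + 15 \cdot 5 + 5 \left(-7\right)\right)\right)} = \sqrt{-42136 + \left(617 + \left(-150 + 70 + 75 - 35\right)^{2} - 156 \left(-150 + 70 + 75 - 35\right)\right)} = \sqrt{-42136 + \left(617 + \left(-40\right)^{2} - -6240\right)} = \sqrt{-42136 + \left(617 + 1600 + 6240\right)} = \sqrt{-42136 + 8457} = \sqrt{-33679} = i \sqrt{33679}$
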